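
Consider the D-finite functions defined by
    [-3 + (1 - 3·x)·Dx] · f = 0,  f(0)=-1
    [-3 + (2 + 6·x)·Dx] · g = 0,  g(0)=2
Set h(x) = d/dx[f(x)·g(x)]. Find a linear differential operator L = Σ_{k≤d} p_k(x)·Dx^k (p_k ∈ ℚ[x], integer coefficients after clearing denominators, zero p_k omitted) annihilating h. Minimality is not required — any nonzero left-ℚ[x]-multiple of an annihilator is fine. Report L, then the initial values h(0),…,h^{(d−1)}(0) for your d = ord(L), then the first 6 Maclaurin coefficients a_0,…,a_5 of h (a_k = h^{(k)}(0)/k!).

f: a_k = -1, -3, -9, -27, -81, -243, …
g: a_k = 2, 3, -9/4, 27/8, -405/64, 1701/128, …
Product ⇒ symmetric product L₀, ord ≤ 1.
Derive L from L₀ (diff closure).
L = (11 + 54·x + 27·x^2) + (-2 - 2·x + 18·x^2 + 18·x^3)·Dx  (order 1).
h: a_k = -9, -99/2, -1863/8, -14499/16, -443475/128, -3147093/256, …
ICs: h(0) = -9.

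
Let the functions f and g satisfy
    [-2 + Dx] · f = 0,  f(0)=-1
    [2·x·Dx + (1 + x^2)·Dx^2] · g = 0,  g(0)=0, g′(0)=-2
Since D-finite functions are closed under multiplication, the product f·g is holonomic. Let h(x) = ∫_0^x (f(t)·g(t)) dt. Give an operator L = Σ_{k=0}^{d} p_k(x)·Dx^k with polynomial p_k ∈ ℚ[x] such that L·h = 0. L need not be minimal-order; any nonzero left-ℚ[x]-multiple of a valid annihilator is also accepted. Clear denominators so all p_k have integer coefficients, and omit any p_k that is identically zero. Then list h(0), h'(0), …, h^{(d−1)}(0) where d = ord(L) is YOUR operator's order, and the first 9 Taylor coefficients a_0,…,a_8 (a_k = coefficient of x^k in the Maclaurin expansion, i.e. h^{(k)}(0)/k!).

L = (4 - 4·x + 4·x^2)·Dx + (-4 + 2·x - 4·x^2)·Dx^2 + (1 + x^2)·Dx^3  (order 3).
h: a_k = 0, 0, 1, 4/3, 5/6, 4/15, 1/15, 4/63, 13/420, …
ICs: h(0) = 0, h′(0) = 0, h′′(0) = 2.

f: a_k = -1, -2, -2, -4/3, -2/3, -4/15, -4/45, -8/315, -2/315, …
g: a_k = 0, -2, 0, 2/3, 0, -2/5, 0, 2/7, 0, …
Product ⇒ symmetric product L₀, ord ≤ 2.
∫: right-multiply L₀ by Dx.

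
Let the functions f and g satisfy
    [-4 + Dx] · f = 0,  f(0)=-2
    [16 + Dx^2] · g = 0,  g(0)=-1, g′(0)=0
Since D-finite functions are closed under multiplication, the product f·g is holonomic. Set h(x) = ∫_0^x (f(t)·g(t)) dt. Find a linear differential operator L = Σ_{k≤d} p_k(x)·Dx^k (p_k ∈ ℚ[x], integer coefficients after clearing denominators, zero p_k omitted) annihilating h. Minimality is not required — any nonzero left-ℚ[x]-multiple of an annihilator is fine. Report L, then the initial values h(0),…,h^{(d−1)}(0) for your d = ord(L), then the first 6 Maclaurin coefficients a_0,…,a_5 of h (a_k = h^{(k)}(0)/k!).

f: a_k = -2, -8, -16, -64/3, -64/3, -256/15, …
g: a_k = -1, 0, 8, 0, -32/3, 0, …
Product ⇒ symmetric product L₀, ord ≤ 2.
Integrate: L := L₀·Dx.
L = 32·Dx - 8·Dx^2 + Dx^3  (order 3).
h: a_k = 0, 2, 4, 0, -32/3, -256/15, …
ICs: h(0) = 0, h′(0) = 2, h′′(0) = 8.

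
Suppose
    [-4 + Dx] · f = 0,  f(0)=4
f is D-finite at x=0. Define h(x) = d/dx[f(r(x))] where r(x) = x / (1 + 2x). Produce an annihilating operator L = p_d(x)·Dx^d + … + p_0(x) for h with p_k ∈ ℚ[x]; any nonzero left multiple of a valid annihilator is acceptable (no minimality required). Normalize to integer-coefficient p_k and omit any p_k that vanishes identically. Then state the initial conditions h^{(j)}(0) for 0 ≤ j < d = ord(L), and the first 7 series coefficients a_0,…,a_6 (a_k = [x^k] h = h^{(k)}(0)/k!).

L = -8·x + (-1 - 4·x - 4·x^2)·Dx  (order 1).
h: a_k = 16, 0, -64, 512/3, -256, 2048/15, 5120/9, …
ICs: h(0) = 16.

f: a_k = 4, 16, 32, 128/3, 128/3, 512/15, 1024/45, …
L₀ from L_f via x↦r, Dx↦r'^{-1}Dx.
h=h₀': d/dx-closure on L₀ ⇒ L.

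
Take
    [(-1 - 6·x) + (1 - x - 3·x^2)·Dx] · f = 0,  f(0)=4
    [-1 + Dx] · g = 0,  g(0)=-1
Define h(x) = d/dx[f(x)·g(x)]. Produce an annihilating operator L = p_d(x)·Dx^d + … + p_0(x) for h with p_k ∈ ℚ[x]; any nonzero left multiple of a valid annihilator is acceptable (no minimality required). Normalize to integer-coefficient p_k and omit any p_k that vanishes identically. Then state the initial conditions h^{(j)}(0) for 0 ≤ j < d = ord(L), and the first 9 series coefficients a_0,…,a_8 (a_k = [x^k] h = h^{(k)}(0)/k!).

f: a_k = 4, 4, 16, 28, 76, 160, 388, 868, 2032, …
g: a_k = -1, -1, -1/2, -1/6, -1/24, -1/120, -1/720, -1/5040, -1/40320, …
Product ⇒ symmetric product L₀, ord ≤ 1.
Derive L from L₀ (diff closure).
L = (11 + 26·x + 31·x^2 - 30·x^3 + 9·x^4) + (-2 - 3·x + 14·x^2 + 12·x^3 - 9·x^4)·Dx  (order 1).
h: a_k = -8, -44, -140, -1354/3, -3793/3, -106447/30, -850483/90, -6298165/252, -325413041/5040, …
ICs: h(0) = -8.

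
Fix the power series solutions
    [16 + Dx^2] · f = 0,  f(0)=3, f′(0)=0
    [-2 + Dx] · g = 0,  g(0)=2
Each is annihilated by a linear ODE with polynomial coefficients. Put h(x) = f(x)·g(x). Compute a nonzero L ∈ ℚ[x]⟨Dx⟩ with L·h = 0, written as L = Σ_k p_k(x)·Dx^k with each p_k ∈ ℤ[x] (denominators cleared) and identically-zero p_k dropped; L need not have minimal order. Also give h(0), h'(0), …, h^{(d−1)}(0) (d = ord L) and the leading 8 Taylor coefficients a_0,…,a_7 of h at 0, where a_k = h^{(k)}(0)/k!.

L = 20 - 4·Dx + Dx^2  (order 2).
h: a_k = 6, 12, -36, -88, -28, 328/5, 312/5, 464/105, …
ICs: h(0) = 6, h′(0) = 12.

f: a_k = 3, 0, -24, 0, 32, 0, -256/15, 0, …
g: a_k = 2, 4, 4, 8/3, 4/3, 8/15, 8/45, 16/315, …
f·g: L₀ = L_f ⊗_s L_g, ord ≤ 2·1.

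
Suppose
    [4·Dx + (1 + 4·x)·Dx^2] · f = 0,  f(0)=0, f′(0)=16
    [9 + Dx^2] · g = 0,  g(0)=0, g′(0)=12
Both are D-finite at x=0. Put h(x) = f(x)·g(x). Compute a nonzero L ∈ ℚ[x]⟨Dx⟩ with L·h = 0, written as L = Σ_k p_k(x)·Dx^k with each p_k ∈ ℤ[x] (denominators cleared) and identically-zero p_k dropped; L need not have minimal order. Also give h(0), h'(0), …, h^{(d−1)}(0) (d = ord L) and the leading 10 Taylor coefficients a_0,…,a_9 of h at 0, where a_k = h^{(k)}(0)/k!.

L = (-2043 - 1296·x + 44064·x^2 + 186624·x^3 + 186624·x^4) + (72 + 5472·x + 31104·x^2 + 41472·x^3)·Dx + (-182 + 864·x + 12096·x^2 + 41472·x^3 + 41472·x^4)·Dx^2 + (8 + 608·x + 3456·x^2 + 4608·x^3)·Dx^3 + (5 + 112·x + 800·x^2 + 2304·x^3 + 2304·x^4)·Dx^4  (order 4).
h: a_k = 0, 0, 192, -384, 736, -2496, 8424, -142096/5, 3439284/35, -12112872/35, …
ICs: h(0) = 0, h′(0) = 0, h′′(0) = 384, h′′′(0) = -2304.

f: a_k = 0, 16, -32, 256/3, -256, 4096/5, -8192/3, 65536/7, -32768, 1048576/9, …
g: a_k = 0, 12, 0, -18, 0, 81/10, 0, -243/140, 0, 243/1120, …
L₀ := L_f ⊗_s L_g (sym. prod.), ord ≤ 4.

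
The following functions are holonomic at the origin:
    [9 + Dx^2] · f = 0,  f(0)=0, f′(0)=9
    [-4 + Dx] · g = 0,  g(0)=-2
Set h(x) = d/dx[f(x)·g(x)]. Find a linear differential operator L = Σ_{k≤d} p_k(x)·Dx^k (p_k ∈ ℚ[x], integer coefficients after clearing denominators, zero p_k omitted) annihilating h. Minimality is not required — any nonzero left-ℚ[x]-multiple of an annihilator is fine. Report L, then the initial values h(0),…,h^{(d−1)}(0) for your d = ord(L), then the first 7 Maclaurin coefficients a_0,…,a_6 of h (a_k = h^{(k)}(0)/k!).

f: a_k = 0, 9, 0, -27/2, 0, 243/40, 0, …
g: a_k = -2, -8, -16, -64/3, -64/3, -256/15, -512/45, …
Product ⇒ symmetric product L₀, ord ≤ 2.
Differentiate: ansatz ord ≤ ord L₀ ⇒ L.
L = 25 - 8·Dx + Dx^2  (order 2).
h: a_k = -18, -144, -351, -336, 237/4, 2574/5, 25481/40, …
ICs: h(0) = -18, h′(0) = -144.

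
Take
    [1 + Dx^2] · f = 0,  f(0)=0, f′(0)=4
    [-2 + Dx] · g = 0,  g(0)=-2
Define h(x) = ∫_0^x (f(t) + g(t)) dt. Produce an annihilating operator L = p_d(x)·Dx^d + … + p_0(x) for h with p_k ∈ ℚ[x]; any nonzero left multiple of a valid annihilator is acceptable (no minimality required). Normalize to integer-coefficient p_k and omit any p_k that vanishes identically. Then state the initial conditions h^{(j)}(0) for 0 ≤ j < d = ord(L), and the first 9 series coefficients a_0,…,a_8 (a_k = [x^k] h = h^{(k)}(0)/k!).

f: a_k = 0, 4, 0, -2/3, 0, 1/30, 0, -1/1260, 0, …
g: a_k = -2, -4, -4, -8/3, -4/3, -8/15, -8/45, -16/315, -4/315, …
f+g: L₀ = lclm(L_f,L_g), ord ≤ 2+1.
h=∫h₀ ⇒ L = L₀·Dx.
L = -2·Dx + Dx^2 - 2·Dx^3 + Dx^4  (order 4).
h: a_k = 0, -2, 0, -4/3, -5/6, -4/15, -1/12, -8/315, -13/2016, …
ICs: h(0) = 0, h′(0) = -2, h′′(0) = 0, h′′′(0) = -8.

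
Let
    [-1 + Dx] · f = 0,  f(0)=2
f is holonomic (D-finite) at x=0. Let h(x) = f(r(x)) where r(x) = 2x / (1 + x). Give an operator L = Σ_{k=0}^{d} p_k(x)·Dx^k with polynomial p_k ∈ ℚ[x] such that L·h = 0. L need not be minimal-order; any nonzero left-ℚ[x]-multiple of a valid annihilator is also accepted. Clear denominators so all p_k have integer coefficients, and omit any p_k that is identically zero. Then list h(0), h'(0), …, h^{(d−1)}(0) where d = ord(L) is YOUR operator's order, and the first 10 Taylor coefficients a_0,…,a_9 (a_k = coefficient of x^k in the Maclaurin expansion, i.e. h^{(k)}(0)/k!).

L = -2 + (1 + 2·x + x^2)·Dx  (order 1).
h: a_k = 2, 4, 0, -4/3, 4/3, -4/5, 8/45, 20/63, -64/105, 284/405, …
ICs: h(0) = 2.

f: a_k = 2, 2, 1, 1/3, 1/12, 1/60, 1/360, 1/2520, 1/20160, 1/181440, …
Substitute x→r, Dx→(1/r')Dx; clear ⇒ L₀.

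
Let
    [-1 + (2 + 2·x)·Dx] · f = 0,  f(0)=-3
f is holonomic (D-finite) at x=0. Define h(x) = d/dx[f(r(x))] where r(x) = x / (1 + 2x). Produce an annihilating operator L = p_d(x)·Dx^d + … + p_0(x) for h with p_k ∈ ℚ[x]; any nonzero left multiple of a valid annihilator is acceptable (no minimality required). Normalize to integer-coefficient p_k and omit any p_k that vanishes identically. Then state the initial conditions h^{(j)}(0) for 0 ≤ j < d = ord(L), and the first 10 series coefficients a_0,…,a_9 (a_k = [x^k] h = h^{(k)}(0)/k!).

f: a_k = -3, -3/2, 3/8, -3/16, 15/128, -21/256, 63/1024, -99/2048, 1287/32768, -2145/65536, …
h₀=f(r): pull back L_f along r ⇒ L₀.
Differentiate: ansatz ord ≤ ord L₀ ⇒ L.
L = (-9 - 24·x) + (-2 - 10·x - 12·x^2)·Dx  (order 1).
h: a_k = -3/2, 27/4, -369/16, 2271/32, -53145/256, 302805/512, -3404205/2048, 19021095/4096, -849059145/65536, 4744201305/131072, …
ICs: h(0) = -3/2.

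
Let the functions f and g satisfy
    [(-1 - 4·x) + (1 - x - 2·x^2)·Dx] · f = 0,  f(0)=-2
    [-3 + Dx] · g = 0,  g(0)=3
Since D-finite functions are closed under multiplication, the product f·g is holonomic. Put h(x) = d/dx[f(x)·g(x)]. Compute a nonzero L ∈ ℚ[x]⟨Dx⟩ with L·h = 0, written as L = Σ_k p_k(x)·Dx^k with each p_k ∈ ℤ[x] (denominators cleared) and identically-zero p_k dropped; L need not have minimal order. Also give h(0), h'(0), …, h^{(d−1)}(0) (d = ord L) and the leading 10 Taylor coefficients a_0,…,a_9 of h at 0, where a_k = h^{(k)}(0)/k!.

f: a_k = -2, -2, -6, -10, -22, -42, -86, -170, -342, -682, …
g: a_k = 3, 9, 27/2, 27/2, 81/8, 243/40, 243/80, 729/560, 2187/4480, 729/4480, …
h₀=f·g: eliminate ⇒ L₀, order ≤ 1·1.
Differentiate: ansatz ord ≤ ord L₀ ⇒ L.
L = (21 + 12·x - 39·x^2 - 12·x^3 + 36·x^4) + (-4 + 3·x + 15·x^2 - 4·x^3 - 12·x^4)·Dx  (order 1).
h: a_k = -24, -126, -414, -1137, -2862, -137637/20, -321213/20, -10280043/280, -6608439/80, -411198927/2240, …
ICs: h(0) = -24.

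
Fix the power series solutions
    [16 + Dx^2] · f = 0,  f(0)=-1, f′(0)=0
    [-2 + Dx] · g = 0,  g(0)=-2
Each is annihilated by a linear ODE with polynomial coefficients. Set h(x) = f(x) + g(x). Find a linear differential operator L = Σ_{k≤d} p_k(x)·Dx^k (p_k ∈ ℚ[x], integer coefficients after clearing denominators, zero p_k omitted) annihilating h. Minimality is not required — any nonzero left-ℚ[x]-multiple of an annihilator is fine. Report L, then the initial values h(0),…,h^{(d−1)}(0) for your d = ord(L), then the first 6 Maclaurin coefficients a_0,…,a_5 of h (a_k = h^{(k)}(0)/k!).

L = -32 + 16·Dx - 2·Dx^2 + Dx^3  (order 3).
h: a_k = -3, -4, 4, -8/3, -12, -8/15, …
ICs: h(0) = -3, h′(0) = -4, h′′(0) = 8.

f: a_k = -1, 0, 8, 0, -32/3, 0, …
g: a_k = -2, -4, -4, -8/3, -4/3, -8/15, …
Sum ⇒ L₀ = lclm(L_f,L_g) in ℚ(x)⟨Dx⟩.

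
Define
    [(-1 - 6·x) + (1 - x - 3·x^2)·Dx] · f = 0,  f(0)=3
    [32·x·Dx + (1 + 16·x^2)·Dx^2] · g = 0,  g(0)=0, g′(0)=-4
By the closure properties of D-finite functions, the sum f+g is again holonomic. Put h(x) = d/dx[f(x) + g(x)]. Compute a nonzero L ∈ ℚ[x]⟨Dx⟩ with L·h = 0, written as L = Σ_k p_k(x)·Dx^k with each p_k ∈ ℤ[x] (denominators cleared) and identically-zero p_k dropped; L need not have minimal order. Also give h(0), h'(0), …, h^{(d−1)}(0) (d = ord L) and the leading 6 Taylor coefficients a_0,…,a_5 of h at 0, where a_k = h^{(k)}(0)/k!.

f: a_k = 3, 3, 12, 21, 57, 120, …
g: a_k = 0, -4, 0, 64/3, 0, -1024/5, …
Sum ⇒ L₀ = lclm(L_f,L_g) in ℚ(x)⟨Dx⟩.
Derive L from L₀ (diff closure).
L = (-128 + 512·x + 10560·x^2 + 25344·x^3 + 95904·x^4 + 41472·x^6) + (37 + 208·x - 206·x^2 + 1476·x^3 + 24336·x^4 + 66528·x^5 + 6912·x^6 + 41472·x^7)·Dx + (-4 - 21·x - 198·x^2 - 90·x^3 - 1775·x^4 + 4080·x^5 + 6336·x^6 + 2304·x^7 + 6912·x^8)·Dx^2  (order 2).
h: a_k = -1, 24, 127, 228, -424, 1746, …
ICs: h(0) = -1, h′(0) = 24.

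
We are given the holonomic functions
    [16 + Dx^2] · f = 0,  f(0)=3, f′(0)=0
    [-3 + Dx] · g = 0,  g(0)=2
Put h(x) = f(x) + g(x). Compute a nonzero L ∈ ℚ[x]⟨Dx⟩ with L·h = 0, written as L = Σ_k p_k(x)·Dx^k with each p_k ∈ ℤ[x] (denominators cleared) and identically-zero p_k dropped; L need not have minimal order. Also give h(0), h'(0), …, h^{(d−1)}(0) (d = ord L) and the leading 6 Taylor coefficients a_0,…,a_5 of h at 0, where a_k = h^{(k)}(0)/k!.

L = -48 + 16·Dx - 3·Dx^2 + Dx^3  (order 3).
h: a_k = 5, 6, -15, 9, 155/4, 81/20, …
ICs: h(0) = 5, h′(0) = 6, h′′(0) = -30.

f: a_k = 3, 0, -24, 0, 32, 0, …
g: a_k = 2, 6, 9, 9, 27/4, 81/20, …
h₀=f+g: left-lcm gives L₀, ord ≤ 3.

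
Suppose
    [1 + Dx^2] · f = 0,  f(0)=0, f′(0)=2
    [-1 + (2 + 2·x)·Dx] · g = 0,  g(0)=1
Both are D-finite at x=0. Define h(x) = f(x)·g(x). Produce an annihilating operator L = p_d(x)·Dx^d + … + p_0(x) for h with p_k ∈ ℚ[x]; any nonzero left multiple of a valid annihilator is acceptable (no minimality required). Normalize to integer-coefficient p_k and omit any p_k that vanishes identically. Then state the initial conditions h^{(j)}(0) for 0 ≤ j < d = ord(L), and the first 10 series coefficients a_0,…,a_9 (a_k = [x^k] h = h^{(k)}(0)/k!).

L = (7 + 8·x + 4·x^2) + (-4 - 4·x)·Dx + (4 + 8·x + 4·x^2)·Dx^2  (order 2).
h: a_k = 0, 2, 1, -7/12, -1/24, -19/960, 27/640, -983/32256, 7727/322560, -185275/9289728, …
ICs: h(0) = 0, h′(0) = 2.

f: a_k = 0, 2, 0, -1/3, 0, 1/60, 0, -1/2520, 0, 1/181440, …
g: a_k = 1, 1/2, -1/8, 1/16, -5/128, 7/256, -21/1024, 33/2048, -429/32768, 715/65536, …
Sym-product of L_f,L_g gives L₀ (≤ ord 2).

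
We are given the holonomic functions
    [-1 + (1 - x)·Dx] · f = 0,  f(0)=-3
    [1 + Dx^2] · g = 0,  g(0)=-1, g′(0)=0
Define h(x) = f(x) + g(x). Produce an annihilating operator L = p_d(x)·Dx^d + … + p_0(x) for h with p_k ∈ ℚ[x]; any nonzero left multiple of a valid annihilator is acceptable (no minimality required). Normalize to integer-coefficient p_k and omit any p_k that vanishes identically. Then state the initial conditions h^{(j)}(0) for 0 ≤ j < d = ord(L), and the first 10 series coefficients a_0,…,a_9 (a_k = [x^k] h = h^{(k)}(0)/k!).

f: a_k = -3, -3, -3, -3, -3, -3, -3, -3, -3, -3, …
g: a_k = -1, 0, 1/2, 0, -1/24, 0, 1/720, 0, -1/40320, 0, …
h₀=f+g: left-lcm gives L₀, ord ≤ 3.
L = (7 - 2·x + x^2) + (-3 + 5·x - 3·x^2 + x^3)·Dx + (7 - 2·x + x^2)·Dx^2 + (-3 + 5·x - 3·x^2 + x^3)·Dx^3  (order 3).
h: a_k = -4, -3, -5/2, -3, -73/24, -3, -2159/720, -3, -120961/40320, -3, …
ICs: h(0) = -4, h′(0) = -3, h′′(0) = -5.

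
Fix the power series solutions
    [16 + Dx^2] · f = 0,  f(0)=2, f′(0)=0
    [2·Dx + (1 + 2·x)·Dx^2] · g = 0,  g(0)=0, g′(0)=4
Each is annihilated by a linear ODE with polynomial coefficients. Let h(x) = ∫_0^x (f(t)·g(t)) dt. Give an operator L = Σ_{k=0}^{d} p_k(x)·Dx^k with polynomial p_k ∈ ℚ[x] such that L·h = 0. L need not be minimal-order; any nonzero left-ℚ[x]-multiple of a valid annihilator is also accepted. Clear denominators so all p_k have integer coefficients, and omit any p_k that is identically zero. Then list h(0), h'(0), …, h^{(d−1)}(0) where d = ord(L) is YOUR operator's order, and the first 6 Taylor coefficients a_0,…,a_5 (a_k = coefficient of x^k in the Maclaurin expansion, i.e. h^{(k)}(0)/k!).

L = (2688 + 27648·x + 93184·x^2 + 131072·x^3 + 65536·x^4)·Dx + (896 + 5888·x + 12288·x^2 + 8192·x^3)·Dx^2 + (408 + 3712·x + 11904·x^2 + 16384·x^3 + 8192·x^4)·Dx^3 + (56 + 368·x + 768·x^2 + 512·x^3)·Dx^4 + (15 + 124·x + 380·x^2 + 512·x^3 + 256·x^4)·Dx^5  (order 5).
h: a_k = 0, 0, 4, -8/3, -40/3, 48/5, …
ICs: h(0) = 0, h′(0) = 0, h′′(0) = 8, h′′′(0) = -16, h′′′′(0) = -320.

f: a_k = 2, 0, -16, 0, 64/3, 0, …
g: a_k = 0, 4, -4, 16/3, -8, 64/5, …
h₀=f·g: eliminate ⇒ L₀, order ≤ 2·2.
∫: right-multiply L₀ by Dx.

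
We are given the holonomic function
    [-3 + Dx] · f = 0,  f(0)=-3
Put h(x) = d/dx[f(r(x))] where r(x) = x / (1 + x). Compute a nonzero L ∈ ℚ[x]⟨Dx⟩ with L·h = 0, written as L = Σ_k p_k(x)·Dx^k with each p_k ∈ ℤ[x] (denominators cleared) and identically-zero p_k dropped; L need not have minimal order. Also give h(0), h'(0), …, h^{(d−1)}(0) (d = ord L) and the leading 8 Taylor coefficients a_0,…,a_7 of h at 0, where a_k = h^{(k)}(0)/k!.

L = (1 - 2·x) + (-1 - 2·x - x^2)·Dx  (order 1).
h: a_k = -9, -9, 27/2, -9/2, -63/8, 621/40, -1233/80, 4869/560, …
ICs: h(0) = -9.

f: a_k = -3, -9, -27/2, -27/2, -81/8, -243/40, -243/80, -729/560, …
h₀=f(r): pull back L_f along r ⇒ L₀.
Differentiate: ansatz ord ≤ ord L₀ ⇒ L.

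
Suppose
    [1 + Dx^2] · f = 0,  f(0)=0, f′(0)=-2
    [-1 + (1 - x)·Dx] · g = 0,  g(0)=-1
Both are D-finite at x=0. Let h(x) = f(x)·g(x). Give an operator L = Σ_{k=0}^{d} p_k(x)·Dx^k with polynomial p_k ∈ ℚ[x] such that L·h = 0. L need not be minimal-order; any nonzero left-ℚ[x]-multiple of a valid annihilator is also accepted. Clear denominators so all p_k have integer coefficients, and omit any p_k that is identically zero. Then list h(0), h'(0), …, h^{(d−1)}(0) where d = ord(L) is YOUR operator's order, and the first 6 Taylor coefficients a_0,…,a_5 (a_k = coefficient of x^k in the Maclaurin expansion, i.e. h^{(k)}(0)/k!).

f: a_k = 0, -2, 0, 1/3, 0, -1/60, …
g: a_k = -1, -1, -1, -1, -1, -1, …
f·g: L₀ = L_f ⊗_s L_g, ord ≤ 2·1.
L = (-1 + x) + 2·Dx + (-1 + x)·Dx^2  (order 2).
h: a_k = 0, 2, 2, 5/3, 5/3, 101/60, …
ICs: h(0) = 0, h′(0) = 2.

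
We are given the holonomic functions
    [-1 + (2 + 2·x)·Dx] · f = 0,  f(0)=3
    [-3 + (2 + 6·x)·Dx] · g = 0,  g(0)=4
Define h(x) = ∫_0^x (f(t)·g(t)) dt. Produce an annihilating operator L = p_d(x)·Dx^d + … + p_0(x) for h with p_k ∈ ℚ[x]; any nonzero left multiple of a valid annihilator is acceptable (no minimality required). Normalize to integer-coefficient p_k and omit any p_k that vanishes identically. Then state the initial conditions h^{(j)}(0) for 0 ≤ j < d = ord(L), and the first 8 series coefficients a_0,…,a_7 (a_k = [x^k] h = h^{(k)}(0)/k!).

f: a_k = 3, 3/2, -3/8, 3/16, -15/128, 21/256, -63/1024, 99/2048, …
g: a_k = 4, 6, -9/2, 27/4, -405/32, 1701/64, -15309/256, 72171/512, …
h₀=f·g: eliminate ⇒ L₀, order ≤ 1·1.
Integrate: L := L₀·Dx.
L = (-2 - 3·x)·Dx + (1 + 4·x + 3·x^2)·Dx^2  (order 2).
h: a_k = 0, 12, 12, -2, 3, -51/10, 19/2, -531/28, …
ICs: h(0) = 0, h′(0) = 12.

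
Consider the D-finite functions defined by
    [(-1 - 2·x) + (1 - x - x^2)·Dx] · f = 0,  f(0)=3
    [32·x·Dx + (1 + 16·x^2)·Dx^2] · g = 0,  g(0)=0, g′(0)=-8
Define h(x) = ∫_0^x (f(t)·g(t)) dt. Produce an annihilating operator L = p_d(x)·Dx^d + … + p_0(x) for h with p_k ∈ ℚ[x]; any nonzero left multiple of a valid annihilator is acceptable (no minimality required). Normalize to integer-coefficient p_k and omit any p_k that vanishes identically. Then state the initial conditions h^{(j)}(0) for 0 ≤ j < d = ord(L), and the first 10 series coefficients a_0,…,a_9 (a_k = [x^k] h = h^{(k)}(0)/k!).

f: a_k = 3, 3, 6, 9, 15, 24, 39, 63, 102, 165, …
g: a_k = 0, -8, 0, 128/3, 0, -2048/5, 0, 32768/7, 0, -524288/9, …
f·g: L₀ = L_f ⊗_s L_g, ord ≤ 1·2.
h=∫h₀ ⇒ L = L₀·Dx.
L = (2 + 32·x + 96·x^2)·Dx + (2 - 28·x + 64·x^2 + 96·x^3)·Dx^2 + (-1 + x - 15·x^2 + 16·x^3 + 16·x^4)·Dx^3  (order 3).
h: a_k = 0, 0, -12, -8, 20, 56/5, -2732/15, -5184/35, 52123/35, 380696/315, …
ICs: h(0) = 0, h′(0) = 0, h′′(0) = -24.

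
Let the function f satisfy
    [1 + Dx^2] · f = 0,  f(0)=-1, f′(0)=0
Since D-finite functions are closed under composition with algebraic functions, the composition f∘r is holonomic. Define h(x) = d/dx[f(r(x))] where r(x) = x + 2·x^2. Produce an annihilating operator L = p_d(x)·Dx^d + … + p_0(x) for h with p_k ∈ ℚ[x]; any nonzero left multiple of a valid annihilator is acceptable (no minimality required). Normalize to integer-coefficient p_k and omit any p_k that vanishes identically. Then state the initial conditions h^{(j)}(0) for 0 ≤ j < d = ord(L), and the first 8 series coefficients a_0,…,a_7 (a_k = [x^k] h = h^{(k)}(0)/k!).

L = (49 + 16·x + 96·x^2 + 256·x^3 + 256·x^4) + (-12 - 48·x)·Dx + (1 + 8·x + 16·x^2)·Dx^2  (order 2).
h: a_k = 0, 1, 6, 47/6, -5/3, -719/120, -553/60, -23521/5040, …
ICs: h(0) = 0, h′(0) = 1.

f: a_k = -1, 0, 1/2, 0, -1/24, 0, 1/720, 0, …
L₀ from L_f via x↦r, Dx↦r'^{-1}Dx.
h=h₀': d/dx-closure on L₀ ⇒ L.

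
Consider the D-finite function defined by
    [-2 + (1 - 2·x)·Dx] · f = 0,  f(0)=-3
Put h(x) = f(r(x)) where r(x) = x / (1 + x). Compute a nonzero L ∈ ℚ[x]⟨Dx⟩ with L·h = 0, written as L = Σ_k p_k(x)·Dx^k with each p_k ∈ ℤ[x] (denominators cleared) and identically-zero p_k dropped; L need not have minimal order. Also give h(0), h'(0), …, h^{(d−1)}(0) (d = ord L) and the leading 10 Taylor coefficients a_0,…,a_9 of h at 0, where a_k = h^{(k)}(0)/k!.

f: a_k = -3, -6, -12, -24, -48, -96, -192, -384, -768, -1536, …
Change of var in L_f (x↦r) gives L₀.
L = 2 + (-1 + x^2)·Dx  (order 1).
h: a_k = -3, -6, -6, -6, -6, -6, -6, -6, -6, -6, …
ICs: h(0) = -3.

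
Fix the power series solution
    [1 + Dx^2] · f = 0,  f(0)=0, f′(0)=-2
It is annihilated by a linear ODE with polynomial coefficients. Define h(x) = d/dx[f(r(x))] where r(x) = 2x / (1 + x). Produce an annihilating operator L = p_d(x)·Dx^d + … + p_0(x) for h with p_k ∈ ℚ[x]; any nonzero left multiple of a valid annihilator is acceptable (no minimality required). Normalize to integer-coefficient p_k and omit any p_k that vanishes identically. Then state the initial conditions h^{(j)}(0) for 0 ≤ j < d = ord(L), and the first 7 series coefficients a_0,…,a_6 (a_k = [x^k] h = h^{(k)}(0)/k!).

L = (10 + 12·x + 6·x^2) + (6 + 18·x + 18·x^2 + 6·x^3)·Dx + (1 + 4·x + 6·x^2 + 4·x^3 + x^4)·Dx^2  (order 2).
h: a_k = -4, 8, -4, -16, 172/3, -120, 8836/45, …
ICs: h(0) = -4, h′(0) = 8.

f: a_k = 0, -2, 0, 1/3, 0, -1/60, 0, …
f∘r: x↦r, Dx↦Dx/r' in L_f ⇒ L₀.
Derive L from L₀ (diff closure).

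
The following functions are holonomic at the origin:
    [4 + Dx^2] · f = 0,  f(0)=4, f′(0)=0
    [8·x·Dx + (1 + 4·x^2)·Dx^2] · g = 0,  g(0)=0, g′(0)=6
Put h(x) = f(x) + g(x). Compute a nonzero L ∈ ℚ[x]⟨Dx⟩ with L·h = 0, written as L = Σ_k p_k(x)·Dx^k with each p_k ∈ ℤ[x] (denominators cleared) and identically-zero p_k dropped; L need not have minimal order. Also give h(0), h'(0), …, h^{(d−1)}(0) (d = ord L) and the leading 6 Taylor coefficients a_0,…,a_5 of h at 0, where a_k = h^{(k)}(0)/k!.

f: a_k = 4, 0, -8, 0, 8/3, 0, …
g: a_k = 0, 6, 0, -8, 0, 96/5, …
Sum ⇒ L₀ = lclm(L_f,L_g) in ℚ(x)⟨Dx⟩.
L = (-352·x + 1792·x^3 + 512·x^5)·Dx + (-4 + 112·x^2 + 576·x^4 + 256·x^6)·Dx^2 + (-88·x + 448·x^3 + 128·x^5)·Dx^3 + (-1 + 28·x^2 + 144·x^4 + 64·x^6)·Dx^4  (order 4).
h: a_k = 4, 6, -8, -8, 8/3, 96/5, …
ICs: h(0) = 4, h′(0) = 6, h′′(0) = -16, h′′′(0) = -48.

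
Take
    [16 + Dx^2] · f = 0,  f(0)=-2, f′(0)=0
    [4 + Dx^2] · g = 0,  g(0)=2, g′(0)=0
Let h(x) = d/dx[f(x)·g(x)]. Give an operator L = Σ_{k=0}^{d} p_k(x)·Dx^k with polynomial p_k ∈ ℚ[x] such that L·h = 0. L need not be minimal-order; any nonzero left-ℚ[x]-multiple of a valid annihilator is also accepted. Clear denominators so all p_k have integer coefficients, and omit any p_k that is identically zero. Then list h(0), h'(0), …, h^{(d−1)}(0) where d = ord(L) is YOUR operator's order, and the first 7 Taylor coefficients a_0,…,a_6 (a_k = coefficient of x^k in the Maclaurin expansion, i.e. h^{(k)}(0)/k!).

L = 144 + 40·Dx^2 + Dx^4  (order 4).
h: a_k = 0, 80, 0, -1312/3, 0, 2336/3, 0, …
ICs: h(0) = 0, h′(0) = 80, h′′(0) = 0, h′′′(0) = -2624.

f: a_k = -2, 0, 16, 0, -64/3, 0, 512/45, …
g: a_k = 2, 0, -4, 0, 4/3, 0, -8/45, …
L₀ := L_f ⊗_s L_g (sym. prod.), ord ≤ 4.
h=h₀': d/dx-closure on L₀ ⇒ L.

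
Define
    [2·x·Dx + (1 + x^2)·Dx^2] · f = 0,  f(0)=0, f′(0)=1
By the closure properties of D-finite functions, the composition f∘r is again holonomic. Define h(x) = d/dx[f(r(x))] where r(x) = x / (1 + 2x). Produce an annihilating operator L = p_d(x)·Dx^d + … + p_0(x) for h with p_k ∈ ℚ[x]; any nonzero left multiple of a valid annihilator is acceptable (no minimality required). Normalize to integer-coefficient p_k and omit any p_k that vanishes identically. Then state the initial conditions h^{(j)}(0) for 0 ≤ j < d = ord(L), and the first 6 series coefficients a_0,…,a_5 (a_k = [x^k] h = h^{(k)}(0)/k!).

f: a_k = 0, 1, 0, -1/3, 0, 1/5, …
f∘r: x↦r, Dx↦Dx/r' in L_f ⇒ L₀.
Differentiate: ansatz ord ≤ ord L₀ ⇒ L.
L = (4 + 10·x) + (1 + 4·x + 5·x^2)·Dx  (order 1).
h: a_k = 1, -4, 11, -24, 41, -44, …
ICs: h(0) = 1.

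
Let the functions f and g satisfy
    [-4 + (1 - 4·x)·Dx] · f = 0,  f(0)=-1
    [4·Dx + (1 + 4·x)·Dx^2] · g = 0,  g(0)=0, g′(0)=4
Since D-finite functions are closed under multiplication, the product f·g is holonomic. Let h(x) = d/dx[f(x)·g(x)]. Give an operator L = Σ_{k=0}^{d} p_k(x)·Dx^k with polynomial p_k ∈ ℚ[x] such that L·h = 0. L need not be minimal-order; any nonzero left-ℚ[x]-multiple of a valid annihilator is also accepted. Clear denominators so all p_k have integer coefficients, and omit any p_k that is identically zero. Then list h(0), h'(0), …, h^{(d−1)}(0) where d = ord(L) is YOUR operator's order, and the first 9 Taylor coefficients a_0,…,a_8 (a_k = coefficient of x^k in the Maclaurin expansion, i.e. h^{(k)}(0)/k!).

L = 64 + (4 + 80·x)·Dx + (-1 + 16·x^2)·Dx^2  (order 2).
h: a_k = -4, -16, -160, -1792/3, -12032/3, -75776/5, -1306624/15, -34930688/105, -61571072/35, …
ICs: h(0) = -4, h′(0) = -16.

f: a_k = -1, -4, -16, -64, -256, -1024, -4096, -16384, -65536, …
g: a_k = 0, 4, -8, 64/3, -64, 1024/5, -2048/3, 16384/7, -8192, …
h₀=f·g: eliminate ⇒ L₀, order ≤ 1·2.
Derive L from L₀ (diff closure).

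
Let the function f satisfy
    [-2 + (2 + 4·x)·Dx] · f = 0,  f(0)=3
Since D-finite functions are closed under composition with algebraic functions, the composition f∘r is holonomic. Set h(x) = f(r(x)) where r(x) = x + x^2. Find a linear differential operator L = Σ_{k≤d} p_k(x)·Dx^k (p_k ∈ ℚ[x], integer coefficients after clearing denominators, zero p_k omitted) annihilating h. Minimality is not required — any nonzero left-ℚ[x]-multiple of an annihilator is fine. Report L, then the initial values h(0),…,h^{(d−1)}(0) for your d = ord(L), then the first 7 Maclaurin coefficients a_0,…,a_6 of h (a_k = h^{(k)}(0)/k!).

L = (-1 - 2·x) + (1 + 2·x + 2·x^2)·Dx  (order 1).
h: a_k = 3, 3, 3/2, -3/2, 9/8, -3/8, -9/16, …
ICs: h(0) = 3.

f: a_k = 3, 3, -3/2, 3/2, -15/8, 21/8, -63/16, …
f∘r: x↦r, Dx↦Dx/r' in L_f ⇒ L₀.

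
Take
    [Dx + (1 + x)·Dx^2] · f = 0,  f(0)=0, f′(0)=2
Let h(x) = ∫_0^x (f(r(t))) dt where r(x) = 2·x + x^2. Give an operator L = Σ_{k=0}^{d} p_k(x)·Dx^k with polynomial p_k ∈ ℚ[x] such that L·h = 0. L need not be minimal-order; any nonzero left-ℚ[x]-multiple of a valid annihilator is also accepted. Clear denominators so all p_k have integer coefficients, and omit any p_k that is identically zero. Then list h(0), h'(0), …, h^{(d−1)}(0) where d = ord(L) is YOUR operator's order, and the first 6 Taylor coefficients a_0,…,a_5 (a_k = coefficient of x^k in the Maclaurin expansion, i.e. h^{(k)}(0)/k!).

L = Dx^2 + (1 + x)·Dx^3  (order 3).
h: a_k = 0, 0, 2, -2/3, 1/3, -1/5, …
ICs: h(0) = 0, h′(0) = 0, h′′(0) = 4.

f: a_k = 0, 2, -1, 2/3, -1/2, 2/5, …
Change of var in L_f (x↦r) gives L₀.
h=∫h₀ ⇒ L = L₀·Dx.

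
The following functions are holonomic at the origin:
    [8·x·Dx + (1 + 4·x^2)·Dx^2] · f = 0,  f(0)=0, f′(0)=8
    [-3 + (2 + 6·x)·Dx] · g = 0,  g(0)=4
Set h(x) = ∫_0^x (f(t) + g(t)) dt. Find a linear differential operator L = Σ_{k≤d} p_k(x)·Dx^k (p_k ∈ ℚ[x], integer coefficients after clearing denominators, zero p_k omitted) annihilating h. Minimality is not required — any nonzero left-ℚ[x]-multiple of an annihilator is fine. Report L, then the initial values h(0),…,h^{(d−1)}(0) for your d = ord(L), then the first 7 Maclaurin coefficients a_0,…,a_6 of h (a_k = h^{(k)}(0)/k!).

f: a_k = 0, 8, 0, -32/3, 0, 128/5, 0, …
g: a_k = 4, 6, -9/2, 27/4, -405/32, 1701/64, -15309/256, …
h₀=f+g: left-lcm gives L₀, ord ≤ 3.
Integrate: L := L₀·Dx.
L = (-48 - 360·x + 576·x^2 + 864·x^3)·Dx^2 + (-59 - 192·x - 120·x^2 + 2304·x^3 + 3024·x^4)·Dx^3 + (-6 + 14·x + 144·x^2 + 272·x^3 + 672·x^4 + 864·x^5)·Dx^4  (order 4).
h: a_k = 0, 4, 7, -3/2, -47/48, -81/32, 16697/1920, …
ICs: h(0) = 0, h′(0) = 4, h′′(0) = 14, h′′′(0) = -9.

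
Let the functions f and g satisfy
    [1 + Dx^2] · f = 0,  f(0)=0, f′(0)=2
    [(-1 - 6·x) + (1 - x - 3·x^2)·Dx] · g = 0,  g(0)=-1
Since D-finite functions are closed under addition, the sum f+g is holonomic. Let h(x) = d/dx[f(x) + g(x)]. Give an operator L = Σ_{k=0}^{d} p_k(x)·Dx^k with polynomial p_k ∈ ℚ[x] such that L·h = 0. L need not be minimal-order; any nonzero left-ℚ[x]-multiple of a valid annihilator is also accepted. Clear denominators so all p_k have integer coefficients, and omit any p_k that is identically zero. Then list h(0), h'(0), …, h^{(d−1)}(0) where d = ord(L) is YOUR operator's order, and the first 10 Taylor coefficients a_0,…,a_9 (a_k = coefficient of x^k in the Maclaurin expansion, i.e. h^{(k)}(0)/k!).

L = (464 + 2522·x + 8618·x^2 + 6330·x^3 + 9630·x^4 + 486·x^5 + 486·x^6) + (-43 - 249·x + 114·x^2 + 559·x^3 + 1500·x^4 + 1863·x^5 + 189·x^6 + 162·x^7)·Dx + (464 + 2522·x + 8618·x^2 + 6330·x^3 + 9630·x^4 + 486·x^5 + 486·x^6)·Dx^2 + (-43 - 249·x + 114·x^2 + 559·x^3 + 1500·x^4 + 1863·x^5 + 189·x^6 + 162·x^7)·Dx^3  (order 3).
h: a_k = 1, -8, -22, -76, -2399/12, -582, -546841/360, -4064, -210288959/20160, -26830, …
ICs: h(0) = 1, h′(0) = -8, h′′(0) = -44.

f: a_k = 0, 2, 0, -1/3, 0, 1/60, 0, -1/2520, 0, 1/181440, …
g: a_k = -1, -1, -4, -7, -19, -40, -97, -217, -508, -1159, …
f+g: L₀ = lclm(L_f,L_g), ord ≤ 2+1.
h=h₀': d/dx-closure on L₀ ⇒ L.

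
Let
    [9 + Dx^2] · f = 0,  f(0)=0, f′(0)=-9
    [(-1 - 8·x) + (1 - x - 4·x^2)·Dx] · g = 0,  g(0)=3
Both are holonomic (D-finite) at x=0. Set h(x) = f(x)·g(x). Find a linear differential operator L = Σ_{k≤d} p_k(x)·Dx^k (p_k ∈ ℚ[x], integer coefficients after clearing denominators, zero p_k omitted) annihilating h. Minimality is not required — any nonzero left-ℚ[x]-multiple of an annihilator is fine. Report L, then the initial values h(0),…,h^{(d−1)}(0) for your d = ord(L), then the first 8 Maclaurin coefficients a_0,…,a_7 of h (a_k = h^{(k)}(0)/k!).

L = (-1 + 9·x + 36·x^2) + (2 + 16·x)·Dx + (-1 + x + 4·x^2)·Dx^2  (order 2).
h: a_k = 0, -27, -27, -189/2, -405/2, -23949/40, -56349/40, -2127843/560, …
ICs: h(0) = 0, h′(0) = -27.

f: a_k = 0, -9, 0, 27/2, 0, -243/40, 0, 729/560, …
g: a_k = 3, 3, 15, 27, 87, 195, 543, 1323, …
Product ⇒ symmetric product L₀, ord ≤ 2.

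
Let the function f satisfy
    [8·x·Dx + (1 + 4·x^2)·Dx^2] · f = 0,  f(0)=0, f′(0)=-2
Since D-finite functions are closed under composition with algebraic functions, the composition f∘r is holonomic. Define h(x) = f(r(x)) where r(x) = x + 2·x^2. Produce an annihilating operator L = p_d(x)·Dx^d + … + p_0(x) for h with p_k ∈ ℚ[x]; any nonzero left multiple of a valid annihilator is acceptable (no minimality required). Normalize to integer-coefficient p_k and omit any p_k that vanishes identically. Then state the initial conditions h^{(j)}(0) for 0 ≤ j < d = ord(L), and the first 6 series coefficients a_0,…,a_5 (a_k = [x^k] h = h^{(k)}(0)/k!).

L = (-4 + 8·x + 64·x^2 + 192·x^3 + 192·x^4)·Dx + (1 + 4·x + 4·x^2 + 32·x^3 + 80·x^4 + 64·x^5)·Dx^2  (order 2).
h: a_k = 0, -2, -4, 8/3, 16, 128/5, …
ICs: h(0) = 0, h′(0) = -2.

f: a_k = 0, -2, 0, 8/3, 0, -32/5, …
f∘r: x↦r, Dx↦Dx/r' in L_f ⇒ L₀.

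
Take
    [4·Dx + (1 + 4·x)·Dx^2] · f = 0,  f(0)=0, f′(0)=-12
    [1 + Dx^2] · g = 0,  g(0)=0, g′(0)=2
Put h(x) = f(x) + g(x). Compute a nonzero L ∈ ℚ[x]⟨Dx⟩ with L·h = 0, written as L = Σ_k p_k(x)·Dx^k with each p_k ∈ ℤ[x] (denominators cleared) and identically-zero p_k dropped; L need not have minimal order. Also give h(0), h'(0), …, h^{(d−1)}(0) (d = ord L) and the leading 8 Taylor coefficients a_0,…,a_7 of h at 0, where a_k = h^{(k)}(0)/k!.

L = (388 + 32·x + 64·x^2)·Dx + (33 + 140·x + 48·x^2 + 64·x^3)·Dx^2 + (388 + 32·x + 64·x^2)·Dx^3 + (33 + 140·x + 48·x^2 + 64·x^3)·Dx^4  (order 4).
h: a_k = 0, -10, 24, -193/3, 192, -36863/60, 2048, -17694721/2520, …
ICs: h(0) = 0, h′(0) = -10, h′′(0) = 48, h′′′(0) = -386.

f: a_k = 0, -12, 24, -64, 192, -3072/5, 2048, -49152/7, …
g: a_k = 0, 2, 0, -1/3, 0, 1/60, 0, -1/2520, …
Sum ⇒ L₀ = lclm(L_f,L_g) in ℚ(x)⟨Dx⟩.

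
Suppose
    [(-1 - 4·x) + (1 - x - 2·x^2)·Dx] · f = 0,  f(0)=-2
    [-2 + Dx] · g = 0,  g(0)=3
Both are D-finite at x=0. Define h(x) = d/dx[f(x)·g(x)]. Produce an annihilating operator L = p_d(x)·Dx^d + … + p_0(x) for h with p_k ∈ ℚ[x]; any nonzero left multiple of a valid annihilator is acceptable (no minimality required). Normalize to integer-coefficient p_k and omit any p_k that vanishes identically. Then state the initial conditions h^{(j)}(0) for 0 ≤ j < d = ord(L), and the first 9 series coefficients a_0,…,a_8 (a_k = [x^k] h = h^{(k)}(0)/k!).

L = (14 + 16·x - 12·x^2 - 16·x^3 + 16·x^4) + (-3 + x + 12·x^2 - 8·x^4)·Dx  (order 1).
h: a_k = -18, -84, -258, -696, -1738, -20884/5, -48702/5, -2338384/105, -751514/15, …
ICs: h(0) = -18.

f: a_k = -2, -2, -6, -10, -22, -42, -86, -170, -342, …
g: a_k = 3, 6, 6, 4, 2, 4/5, 4/15, 8/105, 2/105, …
L₀ := L_f ⊗_s L_g (sym. prod.), ord ≤ 1.
Derive L from L₀ (diff closure).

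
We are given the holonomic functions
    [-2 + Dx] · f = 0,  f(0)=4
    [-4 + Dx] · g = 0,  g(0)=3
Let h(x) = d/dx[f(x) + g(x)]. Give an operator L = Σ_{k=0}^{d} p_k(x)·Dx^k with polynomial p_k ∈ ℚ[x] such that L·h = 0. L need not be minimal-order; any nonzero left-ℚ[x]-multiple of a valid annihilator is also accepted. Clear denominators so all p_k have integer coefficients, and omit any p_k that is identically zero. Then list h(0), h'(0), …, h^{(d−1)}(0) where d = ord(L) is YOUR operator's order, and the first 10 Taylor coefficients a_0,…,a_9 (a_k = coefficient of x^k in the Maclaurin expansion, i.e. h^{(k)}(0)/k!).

f: a_k = 4, 8, 8, 16/3, 8/3, 16/15, 16/45, 32/315, 8/315, 16/2835, …
g: a_k = 3, 12, 24, 32, 32, 128/5, 256/15, 1024/105, 512/105, 2048/945, …
h₀=f+g: left-lcm gives L₀, ord ≤ 2.
h=h₀': d/dx-closure on L₀ ⇒ L.
L = 8 - 6·Dx + Dx^2  (order 2).
h: a_k = 20, 64, 112, 416/3, 400/3, 1568/15, 3104/45, 12352/315, 176/9, 24608/2835, …
ICs: h(0) = 20, h′(0) = 64.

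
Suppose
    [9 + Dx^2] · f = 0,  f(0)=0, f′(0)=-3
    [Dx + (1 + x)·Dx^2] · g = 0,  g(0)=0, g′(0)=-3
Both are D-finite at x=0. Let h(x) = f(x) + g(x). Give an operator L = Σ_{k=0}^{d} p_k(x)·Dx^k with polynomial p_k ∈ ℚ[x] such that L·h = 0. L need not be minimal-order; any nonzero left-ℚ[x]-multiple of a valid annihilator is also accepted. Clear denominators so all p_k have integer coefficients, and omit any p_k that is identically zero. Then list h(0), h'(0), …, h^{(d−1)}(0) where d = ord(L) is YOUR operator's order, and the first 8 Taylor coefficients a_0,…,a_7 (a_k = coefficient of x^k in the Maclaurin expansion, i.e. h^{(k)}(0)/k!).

L = (135 + 162·x + 81·x^2)·Dx + (99 + 261·x + 243·x^2 + 81·x^3)·Dx^2 + (15 + 18·x + 9·x^2)·Dx^3 + (11 + 29·x + 27·x^2 + 9·x^3)·Dx^4  (order 4).
h: a_k = 0, -6, 3/2, 7/2, 3/4, -21/8, 1/2, 3/560, …
ICs: h(0) = 0, h′(0) = -6, h′′(0) = 3, h′′′(0) = 21.

f: a_k = 0, -3, 0, 9/2, 0, -81/40, 0, 243/560, …
g: a_k = 0, -3, 3/2, -1, 3/4, -3/5, 1/2, -3/7, …
L₀ := lclm(L_f,L_g); ord L₀ ≤ 2+2.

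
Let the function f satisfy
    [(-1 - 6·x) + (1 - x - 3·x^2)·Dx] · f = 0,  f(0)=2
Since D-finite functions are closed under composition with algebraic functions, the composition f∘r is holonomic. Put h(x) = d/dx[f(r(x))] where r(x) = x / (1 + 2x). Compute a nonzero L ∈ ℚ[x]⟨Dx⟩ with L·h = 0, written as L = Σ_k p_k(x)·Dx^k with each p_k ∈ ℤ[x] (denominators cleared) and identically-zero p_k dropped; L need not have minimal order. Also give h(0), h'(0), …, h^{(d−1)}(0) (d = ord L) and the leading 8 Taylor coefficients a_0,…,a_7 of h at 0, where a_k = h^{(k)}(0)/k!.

L = (4 + 6·x + 30·x^2 + 32·x^3) + (-1 - 13·x - 45·x^2 - 38·x^3 + 16·x^4)·Dx  (order 1).
h: a_k = 2, 8, -30, 136, -560, 2220, -8554, 32288, …
ICs: h(0) = 2.

f: a_k = 2, 2, 8, 14, 38, 80, 194, 434, …
f∘r: x↦r, Dx↦Dx/r' in L_f ⇒ L₀.
Derive L from L₀ (diff closure).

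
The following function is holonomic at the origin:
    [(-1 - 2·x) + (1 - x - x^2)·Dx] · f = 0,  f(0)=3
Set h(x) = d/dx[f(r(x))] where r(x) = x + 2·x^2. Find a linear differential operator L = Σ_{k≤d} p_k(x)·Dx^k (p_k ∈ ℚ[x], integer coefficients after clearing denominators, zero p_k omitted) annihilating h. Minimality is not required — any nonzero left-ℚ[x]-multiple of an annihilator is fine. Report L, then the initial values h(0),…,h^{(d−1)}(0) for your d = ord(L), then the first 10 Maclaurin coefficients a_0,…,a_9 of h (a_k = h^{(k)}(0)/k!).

L = (8 + 42·x + 126·x^2 + 208·x^3 + 408·x^4 + 480·x^5 + 320·x^6) + (-1 - 5·x - 3·x^2 + 18·x^3 + 80·x^4 + 120·x^5 + 112·x^6 + 64·x^7)·Dx  (order 1).
h: a_k = 3, 24, 99, 372, 1260, 4266, 13797, 43872, 137241, 424290, …
ICs: h(0) = 3.

f: a_k = 3, 3, 6, 9, 15, 24, 39, 63, 102, 165, …
Substitute x→r, Dx→(1/r')Dx; clear ⇒ L₀.
Differentiate: ansatz ord ≤ ord L₀ ⇒ L.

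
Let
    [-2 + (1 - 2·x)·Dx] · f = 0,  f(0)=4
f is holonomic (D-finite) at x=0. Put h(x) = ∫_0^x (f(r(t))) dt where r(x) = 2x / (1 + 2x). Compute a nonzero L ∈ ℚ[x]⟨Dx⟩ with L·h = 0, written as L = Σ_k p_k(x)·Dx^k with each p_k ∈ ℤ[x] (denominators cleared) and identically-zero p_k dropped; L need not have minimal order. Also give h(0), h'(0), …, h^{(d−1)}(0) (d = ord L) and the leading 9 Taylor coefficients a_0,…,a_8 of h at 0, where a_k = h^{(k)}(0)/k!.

L = 4·Dx + (-1 + 4·x^2)·Dx^2  (order 2).
h: a_k = 0, 4, 8, 32/3, 16, 128/5, 128/3, 512/7, 128, …
ICs: h(0) = 0, h′(0) = 4.

f: a_k = 4, 8, 16, 32, 64, 128, 256, 512, 1024, …
f∘r: x↦r, Dx↦Dx/r' in L_f ⇒ L₀.
h=∫h₀ ⇒ L = L₀·Dx.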